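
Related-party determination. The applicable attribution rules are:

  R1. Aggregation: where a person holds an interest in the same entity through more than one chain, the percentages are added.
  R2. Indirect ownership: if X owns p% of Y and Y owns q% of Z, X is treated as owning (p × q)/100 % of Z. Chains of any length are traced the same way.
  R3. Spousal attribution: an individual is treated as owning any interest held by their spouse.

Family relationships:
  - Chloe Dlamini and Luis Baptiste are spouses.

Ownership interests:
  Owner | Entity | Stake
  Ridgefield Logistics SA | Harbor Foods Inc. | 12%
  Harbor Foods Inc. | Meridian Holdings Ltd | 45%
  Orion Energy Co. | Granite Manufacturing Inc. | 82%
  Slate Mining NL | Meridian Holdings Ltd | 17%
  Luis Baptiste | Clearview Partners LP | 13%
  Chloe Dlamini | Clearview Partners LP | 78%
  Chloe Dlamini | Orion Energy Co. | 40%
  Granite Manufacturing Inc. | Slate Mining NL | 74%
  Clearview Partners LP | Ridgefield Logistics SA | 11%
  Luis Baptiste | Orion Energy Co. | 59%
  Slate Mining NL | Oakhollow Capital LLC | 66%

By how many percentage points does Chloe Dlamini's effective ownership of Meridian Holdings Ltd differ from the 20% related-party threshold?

9.247016

By spousal attribution (R3), Chloe Dlamini is treated as also owning Luis Baptiste's interest in Clearview Partners LP, giving 78% + 13% = 91%.
By spousal attribution (R3), Chloe Dlamini is treated as also owning Luis Baptiste's interest in Orion Energy Co, giving 40% + 59% = 99%.
Chain via Clearview Partners LP → Ridgefield Logistics SA → Harbor Foods Inc. (R2): 91% × 11% × 12% × 45% = 0.54054% of Meridian Holdings Ltd.
Chain via Orion Energy Co. → Granite Manufacturing Inc. → Slate Mining NL (R2): 99% × 82% × 74% × 17% = 10.212444% of Meridian Holdings Ltd.
Aggregating (R1): 0.54054% + 10.212444% = 10.752984%.
10.752984% falls short of the 20% threshold by 9.247016 percentage points.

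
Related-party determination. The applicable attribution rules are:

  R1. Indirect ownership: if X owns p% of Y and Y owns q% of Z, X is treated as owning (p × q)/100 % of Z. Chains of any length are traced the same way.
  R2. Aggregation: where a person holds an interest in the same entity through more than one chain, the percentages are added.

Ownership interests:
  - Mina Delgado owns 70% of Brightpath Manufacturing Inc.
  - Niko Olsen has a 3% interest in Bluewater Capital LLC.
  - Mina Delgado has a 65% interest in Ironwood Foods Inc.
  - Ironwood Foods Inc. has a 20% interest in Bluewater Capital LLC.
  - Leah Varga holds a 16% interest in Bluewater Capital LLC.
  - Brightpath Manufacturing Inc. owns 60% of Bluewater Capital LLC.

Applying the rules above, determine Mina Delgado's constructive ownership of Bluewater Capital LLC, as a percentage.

Chain via Ironwood Foods Inc. (R1): 65% × 20% = 13% of Bluewater Capital LLC.
Chain via Brightpath Manufacturing Inc. (R1): 70% × 60% = 42% of Bluewater Capital LLC.
Aggregating (R2): 13% + 42% = 55%.

55%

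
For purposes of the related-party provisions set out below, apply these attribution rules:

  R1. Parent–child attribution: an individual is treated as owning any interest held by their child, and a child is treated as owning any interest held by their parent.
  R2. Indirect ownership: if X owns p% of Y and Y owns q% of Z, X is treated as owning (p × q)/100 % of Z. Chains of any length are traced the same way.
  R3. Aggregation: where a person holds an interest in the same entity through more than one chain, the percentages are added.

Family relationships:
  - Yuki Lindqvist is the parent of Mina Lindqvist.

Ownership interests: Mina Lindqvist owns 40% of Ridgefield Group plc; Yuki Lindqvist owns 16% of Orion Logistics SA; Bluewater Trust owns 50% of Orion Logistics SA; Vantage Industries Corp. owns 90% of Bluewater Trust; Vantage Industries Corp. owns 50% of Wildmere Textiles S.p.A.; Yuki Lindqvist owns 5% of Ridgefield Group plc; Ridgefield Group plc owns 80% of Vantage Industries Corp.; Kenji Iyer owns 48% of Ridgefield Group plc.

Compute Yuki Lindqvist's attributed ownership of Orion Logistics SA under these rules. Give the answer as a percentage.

32.2%

By parent–child attribution (R1), Yuki Lindqvist is treated as also owning Mina Lindqvist's interest in Ridgefield Group plc, giving 5% + 40% = 45%.
Chain via Ridgefield Group plc → Vantage Industries Corp. → Bluewater Trust (R2): 45% × 80% × 90% × 50% = 16.2% of Orion Logistics SA.
Direct interest in Orion Logistics SA: 16%.
Aggregating (R3): 16.2% + 16% = 32.2%.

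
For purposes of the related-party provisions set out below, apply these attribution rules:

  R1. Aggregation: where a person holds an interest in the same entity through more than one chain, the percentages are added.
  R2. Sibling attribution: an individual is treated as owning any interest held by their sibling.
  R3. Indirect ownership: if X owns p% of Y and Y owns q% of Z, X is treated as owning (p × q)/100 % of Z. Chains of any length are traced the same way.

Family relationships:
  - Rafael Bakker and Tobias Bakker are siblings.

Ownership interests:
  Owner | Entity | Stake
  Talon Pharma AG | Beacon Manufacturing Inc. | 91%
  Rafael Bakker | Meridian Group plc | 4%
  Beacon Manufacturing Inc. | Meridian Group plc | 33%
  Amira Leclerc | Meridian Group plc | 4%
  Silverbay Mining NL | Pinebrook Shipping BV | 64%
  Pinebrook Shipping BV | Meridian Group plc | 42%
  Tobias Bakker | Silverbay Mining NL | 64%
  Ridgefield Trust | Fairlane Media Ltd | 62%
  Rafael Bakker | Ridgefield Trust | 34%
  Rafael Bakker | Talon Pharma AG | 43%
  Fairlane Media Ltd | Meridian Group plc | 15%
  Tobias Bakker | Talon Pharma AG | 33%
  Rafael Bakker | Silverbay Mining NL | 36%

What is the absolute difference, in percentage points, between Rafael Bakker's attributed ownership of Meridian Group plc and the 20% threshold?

36.8648

By sibling attribution (R2), Rafael Bakker is treated as also owning Tobias Bakker's interest in Talon Pharma AG, giving 43% + 33% = 76%.
By sibling attribution (R2), Rafael Bakker is treated as also owning Tobias Bakker's interest in Silverbay Mining NL, giving 36% + 64% = 100%.
Chain via Talon Pharma AG → Beacon Manufacturing Inc. (R3): 76% × 91% × 33% = 22.8228% of Meridian Group plc.
Chain via Ridgefield Trust → Fairlane Media Ltd (R3): 34% × 62% × 15% = 3.162% of Meridian Group plc.
Chain via Silverbay Mining NL → Pinebrook Shipping BV (R3): 100% × 64% × 42% = 26.88% of Meridian Group plc.
Direct interest in Meridian Group plc: 4%.
Aggregating (R1): 22.8228% + 3.162% + 26.88% + 4% = 56.8648%.
56.8648% exceeds the 20% threshold by 36.8648 percentage points.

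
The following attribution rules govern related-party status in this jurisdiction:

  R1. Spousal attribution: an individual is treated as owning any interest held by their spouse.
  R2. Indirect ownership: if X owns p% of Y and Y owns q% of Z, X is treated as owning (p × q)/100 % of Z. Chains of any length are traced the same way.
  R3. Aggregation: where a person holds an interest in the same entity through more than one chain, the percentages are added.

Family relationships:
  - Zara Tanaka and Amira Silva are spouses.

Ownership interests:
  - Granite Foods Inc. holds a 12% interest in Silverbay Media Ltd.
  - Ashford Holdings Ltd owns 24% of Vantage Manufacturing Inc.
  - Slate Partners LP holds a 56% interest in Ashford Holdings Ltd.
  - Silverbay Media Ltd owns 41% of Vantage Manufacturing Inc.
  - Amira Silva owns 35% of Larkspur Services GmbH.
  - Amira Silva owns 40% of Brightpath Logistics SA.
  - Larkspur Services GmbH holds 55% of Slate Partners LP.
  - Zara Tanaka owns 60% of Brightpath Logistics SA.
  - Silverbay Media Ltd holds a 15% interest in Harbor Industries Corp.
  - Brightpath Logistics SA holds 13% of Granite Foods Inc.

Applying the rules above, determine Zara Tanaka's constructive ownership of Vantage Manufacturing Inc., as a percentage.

3.2268%

By spousal attribution (R1), Zara Tanaka is treated as also owning Amira Silva's interest in Brightpath Logistics SA, giving 60% + 40% = 100%.
By spousal attribution (R1), Zara Tanaka is treated as owning Amira Silva's 35% interest in Larkspur Services GmbH.
Chain via Brightpath Logistics SA → Granite Foods Inc. → Silverbay Media Ltd (R2): 100% × 13% × 12% × 41% = 0.6396% of Vantage Manufacturing Inc.
Chain via Larkspur Services GmbH → Slate Partners LP → Ashford Holdings Ltd (R2): 35% × 55% × 56% × 24% = 2.5872% of Vantage Manufacturing Inc.
Aggregating (R3): 0.6396% + 2.5872% = 3.2268%.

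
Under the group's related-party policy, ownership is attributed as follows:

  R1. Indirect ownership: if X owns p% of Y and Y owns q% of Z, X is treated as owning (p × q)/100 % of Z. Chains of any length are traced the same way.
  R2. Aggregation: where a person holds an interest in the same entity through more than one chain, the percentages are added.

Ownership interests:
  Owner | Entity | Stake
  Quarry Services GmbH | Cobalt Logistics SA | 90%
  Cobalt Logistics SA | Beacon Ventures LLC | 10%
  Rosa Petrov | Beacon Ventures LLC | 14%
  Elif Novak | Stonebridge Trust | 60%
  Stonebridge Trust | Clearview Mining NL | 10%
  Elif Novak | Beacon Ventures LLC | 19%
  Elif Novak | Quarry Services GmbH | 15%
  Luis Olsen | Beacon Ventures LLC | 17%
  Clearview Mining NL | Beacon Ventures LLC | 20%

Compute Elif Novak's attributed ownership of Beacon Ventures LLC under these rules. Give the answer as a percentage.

21.55%

Chain via Stonebridge Trust → Clearview Mining NL (R1): 60% × 10% × 20% = 1.2% of Beacon Ventures LLC.
Chain via Quarry Services GmbH → Cobalt Logistics SA (R1): 15% × 90% × 10% = 1.35% of Beacon Ventures LLC.
Direct interest in Beacon Ventures LLC: 19%.
Aggregating (R2): 1.2% + 1.35% + 19% = 21.55%.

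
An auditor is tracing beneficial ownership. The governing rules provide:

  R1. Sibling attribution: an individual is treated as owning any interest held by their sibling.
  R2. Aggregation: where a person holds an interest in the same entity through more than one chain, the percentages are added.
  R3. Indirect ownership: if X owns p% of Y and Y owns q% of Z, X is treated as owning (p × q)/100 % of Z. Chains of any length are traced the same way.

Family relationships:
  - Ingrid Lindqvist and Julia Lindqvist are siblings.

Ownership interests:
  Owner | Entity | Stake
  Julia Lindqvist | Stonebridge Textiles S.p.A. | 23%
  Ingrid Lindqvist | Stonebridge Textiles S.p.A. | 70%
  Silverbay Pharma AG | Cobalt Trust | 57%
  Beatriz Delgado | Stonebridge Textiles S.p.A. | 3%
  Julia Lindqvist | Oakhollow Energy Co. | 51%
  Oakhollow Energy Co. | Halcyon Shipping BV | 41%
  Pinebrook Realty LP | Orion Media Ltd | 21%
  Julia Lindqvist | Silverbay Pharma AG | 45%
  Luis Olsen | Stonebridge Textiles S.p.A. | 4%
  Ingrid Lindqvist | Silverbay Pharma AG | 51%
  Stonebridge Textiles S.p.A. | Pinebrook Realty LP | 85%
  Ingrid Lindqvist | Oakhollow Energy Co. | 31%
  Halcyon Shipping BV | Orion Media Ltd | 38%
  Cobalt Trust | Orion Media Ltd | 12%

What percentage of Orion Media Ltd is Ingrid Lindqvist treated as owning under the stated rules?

By sibling attribution (R1), Ingrid Lindqvist is treated as also owning Julia Lindqvist's interest in Oakhollow Energy Co, giving 31% + 51% = 82%.
By sibling attribution (R1), Ingrid Lindqvist is treated as also owning Julia Lindqvist's interest in Stonebridge Textiles S.p.A, giving 70% + 23% = 93%.
By sibling attribution (R1), Ingrid Lindqvist is treated as also owning Julia Lindqvist's interest in Silverbay Pharma AG, giving 51% + 45% = 96%.
Chain via Oakhollow Energy Co. → Halcyon Shipping BV (R3): 82% × 41% × 38% = 12.7756% of Orion Media Ltd.
Chain via Stonebridge Textiles S.p.A. → Pinebrook Realty LP (R3): 93% × 85% × 21% = 16.6005% of Orion Media Ltd.
Chain via Silverbay Pharma AG → Cobalt Trust (R3): 96% × 57% × 12% = 6.5664% of Orion Media Ltd.
Aggregating (R2): 12.7756% + 16.6005% + 6.5664% = 35.9425%.

35.9425%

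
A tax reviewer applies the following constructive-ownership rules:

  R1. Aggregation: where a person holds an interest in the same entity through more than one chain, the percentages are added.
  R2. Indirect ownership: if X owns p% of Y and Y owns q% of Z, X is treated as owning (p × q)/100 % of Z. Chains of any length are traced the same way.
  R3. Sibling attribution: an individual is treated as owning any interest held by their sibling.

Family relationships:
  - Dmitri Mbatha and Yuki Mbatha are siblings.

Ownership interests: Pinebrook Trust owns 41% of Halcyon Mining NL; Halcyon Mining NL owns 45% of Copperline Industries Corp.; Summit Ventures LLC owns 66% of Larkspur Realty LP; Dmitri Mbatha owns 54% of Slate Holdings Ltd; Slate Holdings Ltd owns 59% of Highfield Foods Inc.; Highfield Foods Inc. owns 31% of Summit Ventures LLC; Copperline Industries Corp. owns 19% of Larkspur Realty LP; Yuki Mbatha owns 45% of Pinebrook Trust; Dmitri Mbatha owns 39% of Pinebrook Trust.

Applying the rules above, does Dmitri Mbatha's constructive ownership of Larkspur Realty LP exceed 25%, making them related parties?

By sibling attribution (R3), Dmitri Mbatha is treated as also owning Yuki Mbatha's interest in Pinebrook Trust, giving 39% + 45% = 84%.
Chain via Slate Holdings Ltd → Highfield Foods Inc. → Summit Ventures LLC (R2): 54% × 59% × 31% × 66% = 6.518556% of Larkspur Realty LP.
Chain via Pinebrook Trust → Halcyon Mining NL → Copperline Industries Corp. (R2): 84% × 41% × 45% × 19% = 2.94462% of Larkspur Realty LP.
Aggregating (R1): 6.518556% + 2.94462% = 9.463176%.
9.463176% does not exceed the 25% threshold, so Dmitri is not a related party to Larkspur Realty LP.

No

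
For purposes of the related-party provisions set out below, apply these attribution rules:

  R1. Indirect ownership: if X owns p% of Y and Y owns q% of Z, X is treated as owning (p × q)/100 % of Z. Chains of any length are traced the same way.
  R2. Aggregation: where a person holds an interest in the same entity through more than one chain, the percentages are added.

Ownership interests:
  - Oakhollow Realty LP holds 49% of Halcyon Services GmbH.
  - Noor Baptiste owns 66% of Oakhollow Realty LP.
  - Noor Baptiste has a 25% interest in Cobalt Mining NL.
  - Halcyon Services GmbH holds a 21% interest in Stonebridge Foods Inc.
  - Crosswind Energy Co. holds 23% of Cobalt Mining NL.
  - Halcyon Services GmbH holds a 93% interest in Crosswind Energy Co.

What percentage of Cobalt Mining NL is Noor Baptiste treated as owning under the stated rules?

Chain via Oakhollow Realty LP → Halcyon Services GmbH → Crosswind Energy Co. (R1): 66% × 49% × 93% × 23% = 6.917526% of Cobalt Mining NL.
Direct interest in Cobalt Mining NL: 25%.
Aggregating (R2): 6.917526% + 25% = 31.917526%.

31.917526%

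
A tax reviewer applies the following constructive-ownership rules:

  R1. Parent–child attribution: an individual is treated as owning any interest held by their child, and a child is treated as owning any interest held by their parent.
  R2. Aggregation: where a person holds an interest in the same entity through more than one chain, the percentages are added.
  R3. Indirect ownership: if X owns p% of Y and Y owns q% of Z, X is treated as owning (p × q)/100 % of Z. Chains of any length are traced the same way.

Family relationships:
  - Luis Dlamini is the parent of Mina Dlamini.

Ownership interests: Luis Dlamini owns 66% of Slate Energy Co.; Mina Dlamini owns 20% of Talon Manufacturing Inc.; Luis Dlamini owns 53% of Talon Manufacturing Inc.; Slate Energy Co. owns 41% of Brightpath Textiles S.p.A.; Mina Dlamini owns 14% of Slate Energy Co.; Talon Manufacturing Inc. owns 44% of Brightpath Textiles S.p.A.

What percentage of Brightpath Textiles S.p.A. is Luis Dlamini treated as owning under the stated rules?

64.92%

By parent–child attribution (R1), Luis Dlamini is treated as also owning Mina Dlamini's interest in Slate Energy Co, giving 66% + 14% = 80%.
By parent–child attribution (R1), Luis Dlamini is treated as also owning Mina Dlamini's interest in Talon Manufacturing Inc, giving 53% + 20% = 73%.
Chain via Slate Energy Co. (R3): 80% × 41% = 32.8% of Brightpath Textiles S.p.A.
Chain via Talon Manufacturing Inc. (R3): 73% × 44% = 32.12% of Brightpath Textiles S.p.A.
Aggregating (R2): 32.8% + 32.12% = 64.92%.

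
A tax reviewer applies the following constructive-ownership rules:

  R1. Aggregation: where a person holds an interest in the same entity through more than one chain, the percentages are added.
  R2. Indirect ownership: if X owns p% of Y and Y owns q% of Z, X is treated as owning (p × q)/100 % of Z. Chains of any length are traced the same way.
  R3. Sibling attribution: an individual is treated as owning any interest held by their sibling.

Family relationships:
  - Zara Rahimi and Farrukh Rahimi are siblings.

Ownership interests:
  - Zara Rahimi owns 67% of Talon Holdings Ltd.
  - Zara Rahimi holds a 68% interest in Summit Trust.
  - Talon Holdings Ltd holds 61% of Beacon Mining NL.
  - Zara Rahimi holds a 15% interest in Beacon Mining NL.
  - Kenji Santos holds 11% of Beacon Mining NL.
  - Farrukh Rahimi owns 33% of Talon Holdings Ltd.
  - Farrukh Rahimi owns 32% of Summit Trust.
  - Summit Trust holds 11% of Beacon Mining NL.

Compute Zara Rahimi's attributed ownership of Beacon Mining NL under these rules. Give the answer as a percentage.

87%

By sibling attribution (R3), Zara Rahimi is treated as also owning Farrukh Rahimi's interest in Talon Holdings Ltd, giving 67% + 33% = 100%.
By sibling attribution (R3), Zara Rahimi is treated as also owning Farrukh Rahimi's interest in Summit Trust, giving 68% + 32% = 100%.
Chain via Talon Holdings Ltd (R2): 100% × 61% = 61% of Beacon Mining NL.
Chain via Summit Trust (R2): 100% × 11% = 11% of Beacon Mining NL.
Direct interest in Beacon Mining NL: 15%.
Aggregating (R1): 61% + 11% + 15% = 87%.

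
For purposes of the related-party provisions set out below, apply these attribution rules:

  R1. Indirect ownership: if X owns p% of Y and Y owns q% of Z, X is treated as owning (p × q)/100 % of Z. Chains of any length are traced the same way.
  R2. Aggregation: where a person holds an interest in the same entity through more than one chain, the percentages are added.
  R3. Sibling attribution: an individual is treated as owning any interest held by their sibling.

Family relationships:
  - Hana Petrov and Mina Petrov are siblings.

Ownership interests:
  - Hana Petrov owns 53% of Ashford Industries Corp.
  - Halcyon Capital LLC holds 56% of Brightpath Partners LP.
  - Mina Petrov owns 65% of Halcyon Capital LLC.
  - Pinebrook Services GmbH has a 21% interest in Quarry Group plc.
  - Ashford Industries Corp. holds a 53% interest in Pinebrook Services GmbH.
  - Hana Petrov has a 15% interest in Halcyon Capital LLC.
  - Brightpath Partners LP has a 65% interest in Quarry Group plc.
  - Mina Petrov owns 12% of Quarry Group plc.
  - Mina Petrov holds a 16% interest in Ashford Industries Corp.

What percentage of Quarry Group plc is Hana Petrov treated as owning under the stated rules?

48.7997%

By sibling attribution (R3), Hana Petrov is treated as also owning Mina Petrov's interest in Halcyon Capital LLC, giving 15% + 65% = 80%.
By sibling attribution (R3), Hana Petrov is treated as also owning Mina Petrov's interest in Ashford Industries Corp, giving 53% + 16% = 69%.
By sibling attribution (R3), Hana Petrov is treated as owning Mina Petrov's 12% interest in Quarry Group plc.
Chain via Halcyon Capital LLC → Brightpath Partners LP (R1): 80% × 56% × 65% = 29.12% of Quarry Group plc.
Chain via Ashford Industries Corp. → Pinebrook Services GmbH (R1): 69% × 53% × 21% = 7.6797% of Quarry Group plc.
Direct interest in Quarry Group plc: 12%.
Aggregating (R2): 29.12% + 7.6797% + 12% = 48.7997%.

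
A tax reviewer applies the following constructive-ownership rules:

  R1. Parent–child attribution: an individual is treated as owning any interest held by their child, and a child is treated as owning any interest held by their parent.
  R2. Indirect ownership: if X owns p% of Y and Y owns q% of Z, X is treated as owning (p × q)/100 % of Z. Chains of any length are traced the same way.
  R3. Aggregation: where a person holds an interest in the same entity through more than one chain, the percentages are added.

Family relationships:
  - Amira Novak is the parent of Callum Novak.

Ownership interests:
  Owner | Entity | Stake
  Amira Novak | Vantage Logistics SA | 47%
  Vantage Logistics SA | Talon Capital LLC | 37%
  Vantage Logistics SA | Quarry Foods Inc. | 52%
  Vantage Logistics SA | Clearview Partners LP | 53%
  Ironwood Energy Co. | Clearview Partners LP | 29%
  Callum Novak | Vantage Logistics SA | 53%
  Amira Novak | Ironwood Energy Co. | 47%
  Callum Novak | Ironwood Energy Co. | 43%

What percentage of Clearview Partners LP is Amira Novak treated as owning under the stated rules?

By parent–child attribution (R1), Amira Novak is treated as also owning Callum Novak's interest in Ironwood Energy Co, giving 47% + 43% = 90%.
By parent–child attribution (R1), Amira Novak is treated as also owning Callum Novak's interest in Vantage Logistics SA, giving 47% + 53% = 100%.
Chain via Ironwood Energy Co. (R2): 90% × 29% = 26.1% of Clearview Partners LP.
Chain via Vantage Logistics SA (R2): 100% × 53% = 53% of Clearview Partners LP.
Aggregating (R3): 26.1% + 53% = 79.1%.

79.1%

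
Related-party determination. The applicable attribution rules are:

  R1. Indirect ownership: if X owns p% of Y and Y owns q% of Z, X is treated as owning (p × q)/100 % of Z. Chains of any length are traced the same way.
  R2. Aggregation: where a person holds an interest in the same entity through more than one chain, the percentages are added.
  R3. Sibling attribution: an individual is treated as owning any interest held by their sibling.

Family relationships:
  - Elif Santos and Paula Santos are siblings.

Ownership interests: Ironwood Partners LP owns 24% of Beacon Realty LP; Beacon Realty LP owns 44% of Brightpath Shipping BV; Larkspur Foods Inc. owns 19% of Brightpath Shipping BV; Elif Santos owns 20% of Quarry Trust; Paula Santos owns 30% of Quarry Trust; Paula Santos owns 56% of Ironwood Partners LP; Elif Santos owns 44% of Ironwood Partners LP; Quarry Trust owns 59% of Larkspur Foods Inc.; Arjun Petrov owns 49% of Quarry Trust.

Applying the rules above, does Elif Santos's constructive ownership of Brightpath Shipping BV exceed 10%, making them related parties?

Yes

By sibling attribution (R3), Elif Santos is treated as also owning Paula Santos's interest in Ironwood Partners LP, giving 44% + 56% = 100%.
By sibling attribution (R3), Elif Santos is treated as also owning Paula Santos's interest in Quarry Trust, giving 20% + 30% = 50%.
Chain via Ironwood Partners LP → Beacon Realty LP (R1): 100% × 24% × 44% = 10.56% of Brightpath Shipping BV.
Chain via Quarry Trust → Larkspur Foods Inc. (R1): 50% × 59% × 19% = 5.605% of Brightpath Shipping BV.
Aggregating (R2): 10.56% + 5.605% = 16.165%.
16.165% exceeds the 10% threshold, so Elif is a related party to Brightpath Shipping BV.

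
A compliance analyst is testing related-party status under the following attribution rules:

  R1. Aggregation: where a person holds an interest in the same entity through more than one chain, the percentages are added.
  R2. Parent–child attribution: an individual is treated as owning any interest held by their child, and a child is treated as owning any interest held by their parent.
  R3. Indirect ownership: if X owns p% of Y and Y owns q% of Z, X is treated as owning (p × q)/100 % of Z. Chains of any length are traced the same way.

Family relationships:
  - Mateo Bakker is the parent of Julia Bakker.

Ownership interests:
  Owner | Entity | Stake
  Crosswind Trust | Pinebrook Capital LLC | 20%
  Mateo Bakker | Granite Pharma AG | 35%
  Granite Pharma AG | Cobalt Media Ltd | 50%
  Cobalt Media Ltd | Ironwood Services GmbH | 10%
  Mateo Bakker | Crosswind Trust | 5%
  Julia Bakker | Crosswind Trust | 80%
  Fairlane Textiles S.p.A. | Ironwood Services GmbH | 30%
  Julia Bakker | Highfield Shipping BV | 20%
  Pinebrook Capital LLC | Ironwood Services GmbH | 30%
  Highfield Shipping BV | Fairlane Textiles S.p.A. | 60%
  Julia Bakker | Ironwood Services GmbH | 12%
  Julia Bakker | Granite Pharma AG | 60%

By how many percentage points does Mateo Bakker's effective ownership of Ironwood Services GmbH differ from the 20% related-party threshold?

By parent–child attribution (R2), Mateo Bakker is treated as also owning Julia Bakker's interest in Granite Pharma AG, giving 35% + 60% = 95%.
By parent–child attribution (R2), Mateo Bakker is treated as also owning Julia Bakker's interest in Crosswind Trust, giving 5% + 80% = 85%.
By parent–child attribution (R2), Mateo Bakker is treated as owning Julia Bakker's 20% interest in Highfield Shipping BV.
By parent–child attribution (R2), Mateo Bakker is treated as owning Julia Bakker's 12% interest in Ironwood Services GmbH.
Chain via Granite Pharma AG → Cobalt Media Ltd (R3): 95% × 50% × 10% = 4.75% of Ironwood Services GmbH.
Chain via Crosswind Trust → Pinebrook Capital LLC (R3): 85% × 20% × 30% = 5.1% of Ironwood Services GmbH.
Chain via Highfield Shipping BV → Fairlane Textiles S.p.A. (R3): 20% × 60% × 30% = 3.6% of Ironwood Services GmbH.
Direct interest in Ironwood Services GmbH: 12%.
Aggregating (R1): 4.75% + 5.1% + 3.6% + 12% = 25.45%.
25.45% exceeds the 20% threshold by 5.45 percentage points.

5.45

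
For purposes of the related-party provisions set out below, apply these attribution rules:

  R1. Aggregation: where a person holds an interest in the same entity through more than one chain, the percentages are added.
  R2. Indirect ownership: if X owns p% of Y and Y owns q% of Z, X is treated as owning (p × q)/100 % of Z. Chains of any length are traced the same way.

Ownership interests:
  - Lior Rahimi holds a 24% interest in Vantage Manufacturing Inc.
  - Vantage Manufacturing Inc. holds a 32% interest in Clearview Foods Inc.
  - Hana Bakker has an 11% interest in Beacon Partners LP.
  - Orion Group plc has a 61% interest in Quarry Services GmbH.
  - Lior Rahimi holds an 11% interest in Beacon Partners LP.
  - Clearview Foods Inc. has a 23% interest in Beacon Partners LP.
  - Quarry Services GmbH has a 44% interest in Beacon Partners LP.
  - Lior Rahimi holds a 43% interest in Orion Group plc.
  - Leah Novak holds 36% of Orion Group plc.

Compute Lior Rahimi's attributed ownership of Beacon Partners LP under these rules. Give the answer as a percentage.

24.3076%

Chain via Vantage Manufacturing Inc. → Clearview Foods Inc. (R2): 24% × 32% × 23% = 1.7664% of Beacon Partners LP.
Chain via Orion Group plc → Quarry Services GmbH (R2): 43% × 61% × 44% = 11.5412% of Beacon Partners LP.
Direct interest in Beacon Partners LP: 11%.
Aggregating (R1): 1.7664% + 11.5412% + 11% = 24.3076%.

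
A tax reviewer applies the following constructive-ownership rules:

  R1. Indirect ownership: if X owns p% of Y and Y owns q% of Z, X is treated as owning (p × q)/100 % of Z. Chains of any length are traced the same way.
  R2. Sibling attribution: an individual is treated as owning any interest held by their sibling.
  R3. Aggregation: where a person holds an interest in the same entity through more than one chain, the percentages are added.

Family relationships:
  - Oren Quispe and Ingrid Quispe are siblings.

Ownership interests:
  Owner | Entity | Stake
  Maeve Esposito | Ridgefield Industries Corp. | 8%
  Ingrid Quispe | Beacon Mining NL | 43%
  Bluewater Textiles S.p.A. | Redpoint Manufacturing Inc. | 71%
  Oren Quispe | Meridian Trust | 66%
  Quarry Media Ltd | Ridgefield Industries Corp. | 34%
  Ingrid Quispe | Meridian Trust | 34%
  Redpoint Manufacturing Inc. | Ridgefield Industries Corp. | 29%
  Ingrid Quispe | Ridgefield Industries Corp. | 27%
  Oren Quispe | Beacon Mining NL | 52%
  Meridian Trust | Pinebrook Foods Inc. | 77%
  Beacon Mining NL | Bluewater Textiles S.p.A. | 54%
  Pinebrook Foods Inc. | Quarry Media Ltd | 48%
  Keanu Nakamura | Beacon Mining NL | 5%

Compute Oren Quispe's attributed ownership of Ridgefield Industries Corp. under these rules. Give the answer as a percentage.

50.12907%

By sibling attribution (R2), Oren Quispe is treated as also owning Ingrid Quispe's interest in Meridian Trust, giving 66% + 34% = 100%.
By sibling attribution (R2), Oren Quispe is treated as also owning Ingrid Quispe's interest in Beacon Mining NL, giving 52% + 43% = 95%.
By sibling attribution (R2), Oren Quispe is treated as owning Ingrid Quispe's 27% interest in Ridgefield Industries Corp.
Chain via Meridian Trust → Pinebrook Foods Inc. → Quarry Media Ltd (R1): 100% × 77% × 48% × 34% = 12.5664% of Ridgefield Industries Corp.
Chain via Beacon Mining NL → Bluewater Textiles S.p.A. → Redpoint Manufacturing Inc. (R1): 95% × 54% × 71% × 29% = 10.56267% of Ridgefield Industries Corp.
Direct interest in Ridgefield Industries Corp: 27%.
Aggregating (R3): 12.5664% + 10.56267% + 27% = 50.12907%.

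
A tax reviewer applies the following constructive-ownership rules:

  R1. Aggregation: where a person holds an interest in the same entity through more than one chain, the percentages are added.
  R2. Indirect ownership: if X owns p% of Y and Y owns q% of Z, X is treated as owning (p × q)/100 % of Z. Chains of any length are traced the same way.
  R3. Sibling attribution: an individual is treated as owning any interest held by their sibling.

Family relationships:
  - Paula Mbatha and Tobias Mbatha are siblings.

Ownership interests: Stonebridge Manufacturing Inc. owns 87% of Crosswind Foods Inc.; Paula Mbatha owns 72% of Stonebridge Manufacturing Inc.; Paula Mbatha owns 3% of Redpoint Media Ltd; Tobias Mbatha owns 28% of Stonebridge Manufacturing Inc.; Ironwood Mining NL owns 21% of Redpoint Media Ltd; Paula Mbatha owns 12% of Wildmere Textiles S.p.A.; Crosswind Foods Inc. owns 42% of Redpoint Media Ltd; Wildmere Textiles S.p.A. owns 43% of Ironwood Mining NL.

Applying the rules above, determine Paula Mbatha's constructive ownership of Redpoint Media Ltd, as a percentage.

40.6236%

By sibling attribution (R3), Paula Mbatha is treated as also owning Tobias Mbatha's interest in Stonebridge Manufacturing Inc, giving 72% + 28% = 100%.
Chain via Stonebridge Manufacturing Inc. → Crosswind Foods Inc. (R2): 100% × 87% × 42% = 36.54% of Redpoint Media Ltd.
Chain via Wildmere Textiles S.p.A. → Ironwood Mining NL (R2): 12% × 43% × 21% = 1.0836% of Redpoint Media Ltd.
Direct interest in Redpoint Media Ltd: 3%.
Aggregating (R1): 36.54% + 1.0836% + 3% = 40.6236%.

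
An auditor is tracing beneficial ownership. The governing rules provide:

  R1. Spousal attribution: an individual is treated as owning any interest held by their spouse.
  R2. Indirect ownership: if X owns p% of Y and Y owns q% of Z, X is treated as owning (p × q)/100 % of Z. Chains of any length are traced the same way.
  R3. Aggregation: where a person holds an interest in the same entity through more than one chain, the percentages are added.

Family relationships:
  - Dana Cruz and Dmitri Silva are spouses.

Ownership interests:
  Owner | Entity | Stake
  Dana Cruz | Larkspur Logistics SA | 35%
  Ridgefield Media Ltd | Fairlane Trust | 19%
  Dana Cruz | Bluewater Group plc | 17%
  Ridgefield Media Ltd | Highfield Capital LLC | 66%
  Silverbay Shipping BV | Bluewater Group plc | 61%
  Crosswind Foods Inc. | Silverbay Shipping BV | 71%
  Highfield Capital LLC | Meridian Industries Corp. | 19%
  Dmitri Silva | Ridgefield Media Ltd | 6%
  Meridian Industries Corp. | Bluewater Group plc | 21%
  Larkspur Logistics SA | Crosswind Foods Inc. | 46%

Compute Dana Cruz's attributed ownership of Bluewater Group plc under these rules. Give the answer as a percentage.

By spousal attribution (R1), Dana Cruz is treated as owning Dmitri Silva's 6% interest in Ridgefield Media Ltd.
Chain via Larkspur Logistics SA → Crosswind Foods Inc. → Silverbay Shipping BV (R2): 35% × 46% × 71% × 61% = 6.97291% of Bluewater Group plc.
Direct interest in Bluewater Group plc: 17%.
Chain via Ridgefield Media Ltd → Highfield Capital LLC → Meridian Industries Corp. (R2): 6% × 66% × 19% × 21% = 0.158004% of Bluewater Group plc.
Aggregating (R3): 6.97291% + 17% + 0.158004% = 24.130914%.

24.130914%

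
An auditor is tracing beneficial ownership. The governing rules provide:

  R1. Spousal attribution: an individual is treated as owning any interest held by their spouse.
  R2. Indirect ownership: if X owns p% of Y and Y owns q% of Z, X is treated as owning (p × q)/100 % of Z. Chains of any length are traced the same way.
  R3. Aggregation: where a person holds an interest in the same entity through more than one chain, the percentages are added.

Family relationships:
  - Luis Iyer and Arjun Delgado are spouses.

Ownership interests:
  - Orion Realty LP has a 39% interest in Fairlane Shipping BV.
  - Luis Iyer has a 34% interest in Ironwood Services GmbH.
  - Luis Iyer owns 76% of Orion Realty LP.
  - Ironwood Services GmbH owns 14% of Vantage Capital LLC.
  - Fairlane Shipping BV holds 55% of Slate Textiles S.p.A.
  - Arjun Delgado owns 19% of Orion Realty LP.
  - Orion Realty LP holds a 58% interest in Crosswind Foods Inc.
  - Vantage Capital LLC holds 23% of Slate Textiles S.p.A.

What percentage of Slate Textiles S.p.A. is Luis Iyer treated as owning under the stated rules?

By spousal attribution (R1), Luis Iyer is treated as also owning Arjun Delgado's interest in Orion Realty LP, giving 76% + 19% = 95%.
Chain via Orion Realty LP → Fairlane Shipping BV (R2): 95% × 39% × 55% = 20.3775% of Slate Textiles S.p.A.
Chain via Ironwood Services GmbH → Vantage Capital LLC (R2): 34% × 14% × 23% = 1.0948% of Slate Textiles S.p.A.
Aggregating (R3): 20.3775% + 1.0948% = 21.4723%.

21.4723%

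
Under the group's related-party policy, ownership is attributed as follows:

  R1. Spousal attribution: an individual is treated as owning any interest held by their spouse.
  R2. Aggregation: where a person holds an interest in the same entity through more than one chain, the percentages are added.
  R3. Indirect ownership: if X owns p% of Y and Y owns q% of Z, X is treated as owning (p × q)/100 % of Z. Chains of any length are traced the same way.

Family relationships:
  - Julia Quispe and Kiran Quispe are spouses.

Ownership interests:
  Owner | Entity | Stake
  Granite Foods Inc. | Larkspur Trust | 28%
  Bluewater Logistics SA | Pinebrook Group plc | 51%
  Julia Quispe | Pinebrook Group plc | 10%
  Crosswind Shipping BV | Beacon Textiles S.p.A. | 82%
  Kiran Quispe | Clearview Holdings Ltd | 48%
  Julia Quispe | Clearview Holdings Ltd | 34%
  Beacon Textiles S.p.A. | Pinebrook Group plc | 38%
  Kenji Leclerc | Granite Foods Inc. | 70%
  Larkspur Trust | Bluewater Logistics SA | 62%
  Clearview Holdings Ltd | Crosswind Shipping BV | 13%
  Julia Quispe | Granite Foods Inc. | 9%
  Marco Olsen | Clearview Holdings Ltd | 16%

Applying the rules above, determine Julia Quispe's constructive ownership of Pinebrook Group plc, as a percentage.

By spousal attribution (R1), Julia Quispe is treated as also owning Kiran Quispe's interest in Clearview Holdings Ltd, giving 34% + 48% = 82%.
Chain via Clearview Holdings Ltd → Crosswind Shipping BV → Beacon Textiles S.p.A. (R3): 82% × 13% × 82% × 38% = 3.321656% of Pinebrook Group plc.
Chain via Granite Foods Inc. → Larkspur Trust → Bluewater Logistics SA (R3): 9% × 28% × 62% × 51% = 0.796824% of Pinebrook Group plc.
Direct interest in Pinebrook Group plc: 10%.
Aggregating (R2): 3.321656% + 0.796824% + 10% = 14.11848%.

14.11848%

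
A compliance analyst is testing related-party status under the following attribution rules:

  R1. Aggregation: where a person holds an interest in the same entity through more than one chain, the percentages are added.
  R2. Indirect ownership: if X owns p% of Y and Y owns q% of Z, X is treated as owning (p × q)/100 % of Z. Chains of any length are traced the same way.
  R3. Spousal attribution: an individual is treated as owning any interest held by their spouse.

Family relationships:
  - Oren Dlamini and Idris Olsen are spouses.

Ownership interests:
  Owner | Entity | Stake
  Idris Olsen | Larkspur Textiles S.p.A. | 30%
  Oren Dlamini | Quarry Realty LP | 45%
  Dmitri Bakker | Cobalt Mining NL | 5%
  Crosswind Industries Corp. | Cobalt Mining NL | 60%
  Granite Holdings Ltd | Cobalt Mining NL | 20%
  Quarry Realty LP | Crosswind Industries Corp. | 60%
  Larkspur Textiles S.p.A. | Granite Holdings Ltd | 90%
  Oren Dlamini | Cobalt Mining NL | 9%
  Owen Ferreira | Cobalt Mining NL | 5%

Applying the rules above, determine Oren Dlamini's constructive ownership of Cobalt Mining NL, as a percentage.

By spousal attribution (R3), Oren Dlamini is treated as owning Idris Olsen's 30% interest in Larkspur Textiles S.p.A.
Chain via Quarry Realty LP → Crosswind Industries Corp. (R2): 45% × 60% × 60% = 16.2% of Cobalt Mining NL.
Direct interest in Cobalt Mining NL: 9%.
Chain via Larkspur Textiles S.p.A. → Granite Holdings Ltd (R2): 30% × 90% × 20% = 5.4% of Cobalt Mining NL.
Aggregating (R1): 16.2% + 9% + 5.4% = 30.6%.

30.6%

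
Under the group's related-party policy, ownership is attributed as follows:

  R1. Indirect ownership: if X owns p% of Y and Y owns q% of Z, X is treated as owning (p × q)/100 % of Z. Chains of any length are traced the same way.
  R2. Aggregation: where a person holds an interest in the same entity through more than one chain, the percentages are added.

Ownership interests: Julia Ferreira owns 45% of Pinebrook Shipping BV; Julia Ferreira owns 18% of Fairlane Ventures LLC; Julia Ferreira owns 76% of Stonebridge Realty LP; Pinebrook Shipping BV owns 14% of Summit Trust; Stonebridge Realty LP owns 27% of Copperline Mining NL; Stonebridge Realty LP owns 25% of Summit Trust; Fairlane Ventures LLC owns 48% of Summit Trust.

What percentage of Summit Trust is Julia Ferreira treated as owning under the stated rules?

33.94%

Chain via Pinebrook Shipping BV (R1): 45% × 14% = 6.3% of Summit Trust.
Chain via Fairlane Ventures LLC (R1): 18% × 48% = 8.64% of Summit Trust.
Chain via Stonebridge Realty LP (R1): 76% × 25% = 19% of Summit Trust.
Aggregating (R2): 6.3% + 8.64% + 19% = 33.94%.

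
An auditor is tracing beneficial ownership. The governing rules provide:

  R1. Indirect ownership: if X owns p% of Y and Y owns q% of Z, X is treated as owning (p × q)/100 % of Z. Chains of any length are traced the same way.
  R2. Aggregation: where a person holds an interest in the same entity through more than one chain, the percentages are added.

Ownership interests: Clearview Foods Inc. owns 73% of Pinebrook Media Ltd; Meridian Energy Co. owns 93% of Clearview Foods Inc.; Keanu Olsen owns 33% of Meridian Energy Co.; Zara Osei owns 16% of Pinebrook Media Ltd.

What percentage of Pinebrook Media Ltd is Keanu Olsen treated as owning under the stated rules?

Chain via Meridian Energy Co. → Clearview Foods Inc. (R1): 33% × 93% × 73% = 22.4037% of Pinebrook Media Ltd.

22.4037%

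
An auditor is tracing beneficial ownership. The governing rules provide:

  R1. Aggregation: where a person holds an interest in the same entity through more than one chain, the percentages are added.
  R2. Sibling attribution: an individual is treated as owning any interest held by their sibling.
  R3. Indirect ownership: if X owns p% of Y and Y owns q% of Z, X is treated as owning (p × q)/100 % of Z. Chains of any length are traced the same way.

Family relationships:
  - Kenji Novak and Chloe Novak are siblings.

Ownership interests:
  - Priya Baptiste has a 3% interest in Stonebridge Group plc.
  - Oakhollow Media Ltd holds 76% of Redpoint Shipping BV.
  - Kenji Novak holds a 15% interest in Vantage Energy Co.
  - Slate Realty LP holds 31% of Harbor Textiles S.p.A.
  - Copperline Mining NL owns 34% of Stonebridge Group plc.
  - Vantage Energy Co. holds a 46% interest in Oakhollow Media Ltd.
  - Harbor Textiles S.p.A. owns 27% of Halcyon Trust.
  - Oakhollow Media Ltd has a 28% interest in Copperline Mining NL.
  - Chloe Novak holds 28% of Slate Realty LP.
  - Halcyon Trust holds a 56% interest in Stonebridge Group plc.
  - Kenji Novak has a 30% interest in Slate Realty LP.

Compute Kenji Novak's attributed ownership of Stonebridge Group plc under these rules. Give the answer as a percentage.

3.375456%

By sibling attribution (R2), Kenji Novak is treated as also owning Chloe Novak's interest in Slate Realty LP, giving 30% + 28% = 58%.
Chain via Vantage Energy Co. → Oakhollow Media Ltd → Copperline Mining NL (R3): 15% × 46% × 28% × 34% = 0.65688% of Stonebridge Group plc.
Chain via Slate Realty LP → Harbor Textiles S.p.A. → Halcyon Trust (R3): 58% × 31% × 27% × 56% = 2.718576% of Stonebridge Group plc.
Aggregating (R1): 0.65688% + 2.718576% = 3.375456%.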